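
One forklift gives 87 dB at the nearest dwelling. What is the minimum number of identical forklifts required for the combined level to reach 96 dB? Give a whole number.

N identical sources give L₁ + 10·log₁₀ N, so require 10·log₁₀ N ≥ 96 − 87 = 9.0 dB.
N ≥ 10^(9.0/10) = 7.943, so N = 8.

8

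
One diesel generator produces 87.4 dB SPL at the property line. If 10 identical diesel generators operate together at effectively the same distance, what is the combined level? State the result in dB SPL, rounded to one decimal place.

With 10 equal, uncorrelated contributions the intensity is 10× that of one unit, giving a rise of 10·log₁₀ 10.
L_total = 87.4 + 10·log₁₀(10) = 87.4 + 10.000 = 97.40 dB SPL.

97.4 dB SPL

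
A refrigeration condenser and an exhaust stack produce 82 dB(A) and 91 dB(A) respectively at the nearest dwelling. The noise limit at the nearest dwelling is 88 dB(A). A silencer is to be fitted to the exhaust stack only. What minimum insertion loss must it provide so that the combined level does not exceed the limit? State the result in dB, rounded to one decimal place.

4.3 dB

Fixed contribution from the other source: Σ 10^(L/10) = 10^(82/10) = 1.585e+08 (82.00 dB(A)).
The limit corresponds to 10^(88/10) = 6.310e+08; subtracting the fixed part leaves 4.725e+08 for the exhaust stack, i.e. 86.74 dB(A).
Required insertion loss = 91 − 86.74 = 4.26 dB.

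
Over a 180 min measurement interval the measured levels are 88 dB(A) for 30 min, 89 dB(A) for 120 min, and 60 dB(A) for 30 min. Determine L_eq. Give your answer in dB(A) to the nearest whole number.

88 dB(A)

The energy average is taken in the linear domain: L_eq = 10·log₁₀[(Σ tᵢ·10^(Lᵢ/10))/T], T = 180 min.
Σ tᵢ·10^(Lᵢ/10) = 30·10^(88/10) + 120·10^(89/10) + 30·10^(60/10) = 1.143e+11.
L_eq = 10·log₁₀(1.143e+11/180) = 88.03 dB(A).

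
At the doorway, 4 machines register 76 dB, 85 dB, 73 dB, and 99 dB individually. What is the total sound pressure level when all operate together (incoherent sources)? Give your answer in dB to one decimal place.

99.2 dB

For uncorrelated sources the intensities add, so convert each level to linear form, sum, and take 10·log₁₀ of the total.
Σ 10^(L/10) = 10^(76/10) + 10^(85/10) + 10^(73/10) + 10^(99/10) = 8.319e+09.
L_total = 10·log₁₀(8.319e+09) = 99.20 dB.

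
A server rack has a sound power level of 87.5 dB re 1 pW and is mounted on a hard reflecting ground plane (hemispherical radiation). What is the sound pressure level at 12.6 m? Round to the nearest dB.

The power spreads over a hemisphere of area 2π·r², so L_p = L_w − 10·log₁₀(2π·r²).
2π·r² = 997.5 m², 10·log₁₀ of that is 29.989 dB.
L_p = 87.5 − 29.989 = 57.51 dB.

58 dB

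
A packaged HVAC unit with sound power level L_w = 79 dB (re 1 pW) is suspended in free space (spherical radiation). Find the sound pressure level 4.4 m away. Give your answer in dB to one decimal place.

55.1 dB

The power spreads over a sphere of area 4π·r², so L_p = L_w − 10·log₁₀(4π·r²).
4π·r² = 243.3 m², 10·log₁₀ of that is 23.861 dB.
L_p = 79 − 23.861 = 55.14 dB.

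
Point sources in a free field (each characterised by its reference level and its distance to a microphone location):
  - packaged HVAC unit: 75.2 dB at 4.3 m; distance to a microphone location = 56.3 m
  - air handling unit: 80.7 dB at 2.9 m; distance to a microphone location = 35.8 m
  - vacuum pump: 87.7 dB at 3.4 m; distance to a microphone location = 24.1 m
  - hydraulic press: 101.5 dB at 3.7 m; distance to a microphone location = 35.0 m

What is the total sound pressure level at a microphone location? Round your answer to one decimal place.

82.3 dB

First find each source's level at the receiver (point-source: −20·log₁₀(r/r_ref)), then combine on an intensity basis.
packaged HVAC unit: 75.2 − 20·log₁₀(56.3/4.3) = 75.2 − 22.34 = 52.86 dB.
air handling unit: 80.7 − 20·log₁₀(35.8/2.9) = 80.7 − 21.83 = 58.87 dB.
vacuum pump: 87.7 − 20·log₁₀(24.1/3.4) = 87.7 − 17.01 = 70.69 dB.
hydraulic press: 101.5 − 20·log₁₀(35.0/3.7) = 101.5 − 19.52 = 81.98 dB.
Σ 10^(L/10) = 1.705e+08 → L_total = 10·log₁₀(1.705e+08) = 82.32 dB.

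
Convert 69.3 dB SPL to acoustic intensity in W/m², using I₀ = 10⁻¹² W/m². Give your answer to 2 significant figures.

I/I₀ = 10^(69.3/10) = 8.511e+06, so I = 8.511e+06 × 10⁻¹² W/m².

8.5e-06 W/m²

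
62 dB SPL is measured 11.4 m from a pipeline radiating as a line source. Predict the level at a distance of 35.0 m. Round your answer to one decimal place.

57.1 dB SPL

Cylindrical spreading from a line source gives a 10·log₁₀(r₂/r₁) drop.
L₂ = 62 − 10·log₁₀(35.0/11.4) = 62 − 4.872 = 57.13 dB SPL.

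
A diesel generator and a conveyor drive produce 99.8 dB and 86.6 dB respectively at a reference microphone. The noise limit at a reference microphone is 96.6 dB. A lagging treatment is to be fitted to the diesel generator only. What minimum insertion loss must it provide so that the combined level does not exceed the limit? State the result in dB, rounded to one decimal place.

Fixed contribution from the other source: Σ 10^(L/10) = 10^(86.6/10) = 4.571e+08 (86.60 dB).
To meet 96.6 dB overall, the treated diesel generator may contribute at most 10^(96.6/10) − 4.571e+08 = 4.114e+09, i.e. 96.14 dB.
So the diesel generator must be reduced from 99.8 to 96.14 dB: IL = 3.66 dB.

3.7 dB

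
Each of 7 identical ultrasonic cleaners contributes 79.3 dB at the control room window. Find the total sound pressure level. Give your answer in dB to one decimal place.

87.8 dB

With 7 equal, uncorrelated contributions the intensity is 7× that of one unit, giving a rise of 10·log₁₀ 7.
L_total = 79.3 + 10·log₁₀(7) = 79.3 + 8.451 = 87.75 dB.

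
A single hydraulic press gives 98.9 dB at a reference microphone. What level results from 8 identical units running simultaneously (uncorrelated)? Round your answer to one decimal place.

L_total = L₁ + 10·log₁₀ N for N identical incoherent sources.
L_total = 98.9 + 10·log₁₀(8) = 98.9 + 9.031 = 107.93 dB.

107.9 dB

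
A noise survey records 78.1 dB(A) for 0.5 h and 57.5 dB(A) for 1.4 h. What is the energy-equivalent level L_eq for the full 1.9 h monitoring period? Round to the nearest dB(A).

72 dB(A)

The energy average is taken in the linear domain: L_eq = 10·log₁₀[(Σ tᵢ·10^(Lᵢ/10))/T], T = 1.9 h.
Σ tᵢ·10^(Lᵢ/10) = 0.5·10^(78.1/10) + 1.4·10^(57.5/10) = 3.307e+07.
L_eq = 10·log₁₀(3.307e+07/1.9) = 72.41 dB(A).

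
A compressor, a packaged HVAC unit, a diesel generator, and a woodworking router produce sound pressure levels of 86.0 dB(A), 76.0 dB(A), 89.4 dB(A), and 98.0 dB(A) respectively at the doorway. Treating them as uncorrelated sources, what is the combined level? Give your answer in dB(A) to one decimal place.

98.8 dB(A)

Incoherent sources combine by intensity addition: L_total = 10·log₁₀(Σ 10^(L_i/10)).
Σ 10^(L/10) = 10^(86.0/10) + 10^(76.0/10) + 10^(89.4/10) + 10^(98.0/10) = 7.618e+09.
L_total = 10·log₁₀(7.618e+09) = 98.82 dB(A).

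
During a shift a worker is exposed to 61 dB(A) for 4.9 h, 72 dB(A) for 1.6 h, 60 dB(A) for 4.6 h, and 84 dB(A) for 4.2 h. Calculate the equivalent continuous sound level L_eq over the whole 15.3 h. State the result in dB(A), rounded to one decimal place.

L_eq = 10·log₁₀[(1/T)·Σ tᵢ·10^(Lᵢ/10)] with T = 15.3 h.
Σ tᵢ·10^(Lᵢ/10) = 4.9·10^(61/10) + 1.6·10^(72/10) + 4.6·10^(60/10) + 4.2·10^(84/10) = 1.091e+09.
L_eq = 10·log₁₀(1.091e+09/15.3) = 78.53 dB(A).

78.5 dB(A)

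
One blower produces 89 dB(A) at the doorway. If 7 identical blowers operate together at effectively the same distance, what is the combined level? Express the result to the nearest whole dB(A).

With 7 equal, uncorrelated contributions the intensity is 7× that of one unit, giving a rise of 10·log₁₀ 7.
L_total = 89 + 10·log₁₀(7) = 89 + 8.451 = 97.45 dB(A).

97 dB(A)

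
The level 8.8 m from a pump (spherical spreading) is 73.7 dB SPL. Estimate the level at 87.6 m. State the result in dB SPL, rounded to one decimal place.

Point-source attenuation: ΔL = 20·log₁₀(r₂/r₁) = 20·log₁₀(87.6/8.8) = 19.960 dB.
L₂ = 73.7 − 20·log₁₀(87.6/8.8) = 73.7 − 19.960 = 53.74 dB SPL.

53.7 dB SPL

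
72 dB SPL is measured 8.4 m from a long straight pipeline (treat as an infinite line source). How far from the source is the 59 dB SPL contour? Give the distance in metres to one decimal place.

167.6 m

Line-source spreading drops the level by 10·log₁₀(r₂/r₁); inverting, r₂/r₁ = 10^(ΔL/10).
r₂ = 8.4·10^((72−59)/10) = 8.4·10^(13.0/10) = 167.60 m.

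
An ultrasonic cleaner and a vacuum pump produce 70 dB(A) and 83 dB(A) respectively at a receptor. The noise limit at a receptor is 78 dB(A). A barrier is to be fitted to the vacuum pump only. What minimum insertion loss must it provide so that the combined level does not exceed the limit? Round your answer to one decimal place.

5.7 dB

Everything except the vacuum pump sums to 10^(70/10) = 1.000e+07 in linear terms, 70.00 dB(A).
To meet 78 dB(A) overall, the treated vacuum pump may contribute at most 10^(78/10) − 1.000e+07 = 5.310e+07, i.e. 77.25 dB(A).
Required insertion loss = 83 − 77.25 = 5.75 dB.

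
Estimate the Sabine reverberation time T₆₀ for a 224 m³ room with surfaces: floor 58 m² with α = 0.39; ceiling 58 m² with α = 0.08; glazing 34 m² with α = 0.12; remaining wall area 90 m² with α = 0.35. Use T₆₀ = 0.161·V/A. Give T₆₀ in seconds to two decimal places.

0.57 s

A = Σ Sᵢαᵢ = 58·0.39 + 58·0.08 + 34·0.12 + 90·0.35 = 62.84 m².
T₆₀ = 0.161 × 224 / 62.84 = 0.574 s.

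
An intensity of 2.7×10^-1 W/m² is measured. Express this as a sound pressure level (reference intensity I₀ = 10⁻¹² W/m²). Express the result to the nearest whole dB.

Dividing by I₀ shifts the exponent by 12: I/I₀ = 2.7×10^11.
L = 10·(0.4314 + 11) = 114.31 dB.

114 dB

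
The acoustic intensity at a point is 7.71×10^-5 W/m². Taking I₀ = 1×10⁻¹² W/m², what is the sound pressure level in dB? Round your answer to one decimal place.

L = 10·log₁₀(I/I₀) = 10·log₁₀(7.71×10^-5/10⁻¹²) = 10·log₁₀(7.71×10^7).
L = 10·(0.8871 + 7) = 78.87 dB.

78.9 dB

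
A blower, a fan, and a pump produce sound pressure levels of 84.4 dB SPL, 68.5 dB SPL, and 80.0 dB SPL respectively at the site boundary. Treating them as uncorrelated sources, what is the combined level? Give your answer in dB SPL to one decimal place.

85.8 dB SPL

Incoherent sources combine by intensity addition: L_total = 10·log₁₀(Σ 10^(L_i/10)).
Σ 10^(L/10) = 10^(84.4/10) + 10^(68.5/10) + 10^(80.0/10) = 3.825e+08.
L_total = 10·log₁₀(3.825e+08) = 85.83 dB SPL.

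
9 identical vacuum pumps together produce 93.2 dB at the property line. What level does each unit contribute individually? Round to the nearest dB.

For N identical incoherent sources L_total = L₁ + 10·log₁₀ N, so L₁ = 93.2 − 10·log₁₀(9) = 93.2 − 9.542.

84 dB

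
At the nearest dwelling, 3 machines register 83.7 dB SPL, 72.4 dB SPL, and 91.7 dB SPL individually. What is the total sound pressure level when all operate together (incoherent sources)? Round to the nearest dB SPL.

92 dB SPL

For uncorrelated sources the intensities add, so convert each level to linear form, sum, and take 10·log₁₀ of the total.
Σ 10^(L/10) = 10^(83.7/10) + 10^(72.4/10) + 10^(91.7/10) = 1.731e+09.
L_total = 10·log₁₀(1.731e+09) = 92.38 dB SPL.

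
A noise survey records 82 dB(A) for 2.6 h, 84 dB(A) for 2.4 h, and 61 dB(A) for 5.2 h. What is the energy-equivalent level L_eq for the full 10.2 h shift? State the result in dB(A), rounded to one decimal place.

Weight each interval's intensity by its duration and average over T = 10.2 h:
Σ tᵢ·10^(Lᵢ/10) = 2.6·10^(82/10) + 2.4·10^(84/10) + 5.2·10^(61/10) = 1.021e+09.
L_eq = 10·log₁₀(1.021e+09/10.2) = 80.01 dB(A).

80.0 dB(A)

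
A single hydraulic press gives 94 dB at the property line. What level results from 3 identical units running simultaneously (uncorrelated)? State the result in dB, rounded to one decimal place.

98.8 dB

L_total = L₁ + 10·log₁₀ N for N identical incoherent sources.
L_total = 94 + 10·log₁₀(3) = 94 + 4.771 = 98.77 dB.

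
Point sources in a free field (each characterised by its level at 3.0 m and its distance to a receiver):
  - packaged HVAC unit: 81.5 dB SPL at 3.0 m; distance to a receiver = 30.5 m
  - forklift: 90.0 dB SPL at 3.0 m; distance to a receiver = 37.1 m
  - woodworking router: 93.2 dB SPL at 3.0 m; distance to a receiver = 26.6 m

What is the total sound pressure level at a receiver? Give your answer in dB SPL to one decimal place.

75.4 dB SPL

Propagate each source to the receiver with L = L_ref − 20·log₁₀(r/r_ref), then add intensities.
packaged HVAC unit: 81.5 − 20·log₁₀(30.5/3.0) = 81.5 − 20.14 = 61.36 dB SPL.
forklift: 90.0 − 20·log₁₀(37.1/3.0) = 90.0 − 21.85 = 68.15 dB SPL.
woodworking router: 93.2 − 20·log₁₀(26.6/3.0) = 93.2 − 18.96 = 74.24 dB SPL.
Σ 10^(L/10) = 3.448e+07 → L_total = 10·log₁₀(3.448e+07) = 75.38 dB SPL.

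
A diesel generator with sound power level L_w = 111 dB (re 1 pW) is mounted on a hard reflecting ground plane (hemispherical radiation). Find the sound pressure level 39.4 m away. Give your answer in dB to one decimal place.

71.1 dB

L_p = L_w − 10·log₁₀(2π·r²) with r = 39.4 m.
2π·r² = 9754 m², 10·log₁₀ of that is 39.892 dB.
L_p = 111 − 39.892 = 71.11 dB.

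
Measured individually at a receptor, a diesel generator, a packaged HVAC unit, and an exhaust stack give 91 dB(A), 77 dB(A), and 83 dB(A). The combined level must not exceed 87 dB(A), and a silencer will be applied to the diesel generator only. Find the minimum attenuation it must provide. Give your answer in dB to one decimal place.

Fixed contribution from the other sources: Σ 10^(L/10) = 10^(77/10) + 10^(83/10) = 2.496e+08 (83.97 dB(A)).
To meet 87 dB(A) overall, the treated diesel generator may contribute at most 10^(87/10) − 2.496e+08 = 2.515e+08, i.e. 84.01 dB(A).
So the diesel generator must be reduced from 91 to 84.01 dB(A): IL = 6.99 dB.

7.0 dB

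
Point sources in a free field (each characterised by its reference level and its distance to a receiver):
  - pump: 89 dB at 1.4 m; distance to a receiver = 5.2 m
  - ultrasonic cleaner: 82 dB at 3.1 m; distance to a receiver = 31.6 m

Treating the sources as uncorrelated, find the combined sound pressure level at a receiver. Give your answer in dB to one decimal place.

Propagate each source to the receiver with L = L_ref − 20·log₁₀(r/r_ref), then add intensities.
pump: 89 − 20·log₁₀(5.2/1.4) = 89 − 11.40 = 77.60 dB.
ultrasonic cleaner: 82 − 20·log₁₀(31.6/3.1) = 82 − 20.17 = 61.83 dB.
Σ 10^(L/10) = 5.910e+07 → L_total = 10·log₁₀(5.910e+07) = 77.72 dB.

77.7 dB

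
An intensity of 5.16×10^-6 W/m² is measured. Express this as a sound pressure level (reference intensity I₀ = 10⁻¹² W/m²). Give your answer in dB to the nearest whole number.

67 dB

L = 10·log₁₀(I/I₀) = 10·log₁₀(5.16×10^-6/10⁻¹²) = 10·log₁₀(5.16×10^6).
L = 10·(0.7126 + 6) = 67.13 dB.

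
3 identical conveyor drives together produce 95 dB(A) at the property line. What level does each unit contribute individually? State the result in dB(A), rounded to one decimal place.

3 equal contributions raise the level by 10·log₁₀ 3 = 4.771 dB, so each unit alone gives 95 − 4.771.

90.2 dB(A)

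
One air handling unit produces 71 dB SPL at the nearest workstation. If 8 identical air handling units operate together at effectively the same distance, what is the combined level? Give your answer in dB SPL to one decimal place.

With 8 equal, uncorrelated contributions the intensity is 8× that of one unit, giving a rise of 10·log₁₀ 8.
L_total = 71 + 10·log₁₀(8) = 71 + 9.031 = 80.03 dB SPL.

80.0 dB SPL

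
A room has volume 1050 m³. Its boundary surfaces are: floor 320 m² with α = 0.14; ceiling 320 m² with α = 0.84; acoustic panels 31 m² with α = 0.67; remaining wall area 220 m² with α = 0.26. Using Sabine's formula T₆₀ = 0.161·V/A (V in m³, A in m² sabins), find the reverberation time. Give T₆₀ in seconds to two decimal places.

Total absorption A = 320·0.14 + 320·0.84 + 31·0.67 + 220·0.26 = 391.57 m² sabins.
T₆₀ = 0.161 × 1050 / 391.57 = 0.432 s.

0.43 s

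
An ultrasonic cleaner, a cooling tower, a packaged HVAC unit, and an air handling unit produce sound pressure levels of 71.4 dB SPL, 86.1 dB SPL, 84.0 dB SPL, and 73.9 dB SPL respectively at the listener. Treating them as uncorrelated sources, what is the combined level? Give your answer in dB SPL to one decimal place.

88.4 dB SPL

Incoherent sources combine by intensity addition: L_total = 10·log₁₀(Σ 10^(L_i/10)).
Σ 10^(L/10) = 10^(71.4/10) + 10^(86.1/10) + 10^(84.0/10) + 10^(73.9/10) = 6.969e+08.
L_total = 10·log₁₀(6.969e+08) = 88.43 dB SPL.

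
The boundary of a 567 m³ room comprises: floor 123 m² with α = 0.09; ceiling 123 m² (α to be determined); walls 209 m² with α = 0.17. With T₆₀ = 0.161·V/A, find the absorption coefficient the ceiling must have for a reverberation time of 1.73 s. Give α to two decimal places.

0.05

A = 0.161·V/T₆₀ = 0.161·567/1.73 = 52.77 m² sabins.
Absorption from the other surfaces = 123·0.09 + 209·0.17 = 46.60 m², so the ceiling must supply 6.17 m² over 123 m².
α = 6.17/123 = 0.050.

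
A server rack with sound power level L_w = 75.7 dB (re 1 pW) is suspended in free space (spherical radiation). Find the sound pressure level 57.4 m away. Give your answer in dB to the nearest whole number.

L_p = L_w − 10·log₁₀(4π·r²) with r = 57.4 m.
4π·r² = 4.14e+04 m², 10·log₁₀ of that is 46.170 dB.
L_p = 75.7 − 46.170 = 29.53 dB.

30 dB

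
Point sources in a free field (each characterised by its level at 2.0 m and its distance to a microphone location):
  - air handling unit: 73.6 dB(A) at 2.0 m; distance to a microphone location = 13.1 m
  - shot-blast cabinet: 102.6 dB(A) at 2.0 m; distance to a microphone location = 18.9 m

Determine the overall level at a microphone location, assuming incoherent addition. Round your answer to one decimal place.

First find each source's level at the receiver (point-source: −20·log₁₀(r/r_ref)), then combine on an intensity basis.
air handling unit: 73.6 − 20·log₁₀(13.1/2.0) = 73.6 − 16.32 = 57.28 dB(A).
shot-blast cabinet: 102.6 − 20·log₁₀(18.9/2.0) = 102.6 − 19.51 = 83.09 dB(A).
Σ 10^(L/10) = 2.043e+08 → L_total = 10·log₁₀(2.043e+08) = 83.10 dB(A).

83.1 dB(A)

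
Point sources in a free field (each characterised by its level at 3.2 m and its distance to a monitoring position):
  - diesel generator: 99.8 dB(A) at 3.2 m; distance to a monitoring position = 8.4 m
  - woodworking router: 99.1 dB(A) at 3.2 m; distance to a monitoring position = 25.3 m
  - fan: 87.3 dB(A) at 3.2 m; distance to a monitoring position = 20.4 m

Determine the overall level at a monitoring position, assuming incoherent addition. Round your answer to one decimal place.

First find each source's level at the receiver (point-source: −20·log₁₀(r/r_ref)), then combine on an intensity basis.
diesel generator: 99.8 − 20·log₁₀(8.4/3.2) = 99.8 − 8.38 = 91.42 dB(A).
woodworking router: 99.1 − 20·log₁₀(25.3/3.2) = 99.1 − 17.96 = 81.14 dB(A).
fan: 87.3 − 20·log₁₀(20.4/3.2) = 87.3 − 16.09 = 71.21 dB(A).
Σ 10^(L/10) = 1.529e+09 → L_total = 10·log₁₀(1.529e+09) = 91.84 dB(A).

91.8 dB(A)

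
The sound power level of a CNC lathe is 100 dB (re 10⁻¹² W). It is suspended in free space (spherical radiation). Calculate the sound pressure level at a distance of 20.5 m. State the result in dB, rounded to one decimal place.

62.8 dB

L_p = L_w − 10·log₁₀(4π·r²) with r = 20.5 m.
4π·r² = 5281 m², 10·log₁₀ of that is 37.227 dB.
L_p = 100 − 37.227 = 62.77 dB.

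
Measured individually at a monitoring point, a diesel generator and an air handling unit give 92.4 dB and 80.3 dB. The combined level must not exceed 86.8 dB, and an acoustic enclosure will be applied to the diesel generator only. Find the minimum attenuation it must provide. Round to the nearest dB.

7 dB

Fixed contribution from the other source: Σ 10^(L/10) = 10^(80.3/10) = 1.072e+08 (80.30 dB).
To meet 86.8 dB overall, the treated diesel generator may contribute at most 10^(86.8/10) − 1.072e+08 = 3.715e+08, i.e. 85.70 dB.
So the diesel generator must be reduced from 92.4 to 85.70 dB: IL = 6.70 dB.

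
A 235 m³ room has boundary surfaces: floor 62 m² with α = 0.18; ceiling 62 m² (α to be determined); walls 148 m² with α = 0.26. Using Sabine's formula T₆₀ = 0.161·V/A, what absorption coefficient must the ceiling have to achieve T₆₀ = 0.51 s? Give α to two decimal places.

From T₆₀ = 0.161·V/A, the target T₆₀ = 0.51 s needs A = 0.161·235/0.51 = 74.19 m².
Absorption from the other surfaces = 62·0.18 + 148·0.26 = 49.64 m², so the ceiling must supply 24.55 m² over 62 m².
α = 24.55/62 = 0.396.

0.40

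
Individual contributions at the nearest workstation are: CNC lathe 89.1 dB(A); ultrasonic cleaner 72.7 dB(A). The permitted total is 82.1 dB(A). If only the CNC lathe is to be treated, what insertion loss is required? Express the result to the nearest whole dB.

8 dB

The untreated sources together contribute 10^(72.7/10) = 1.862e+07, i.e. 72.70 dB(A).
To meet 82.1 dB(A) overall, the treated CNC lathe may contribute at most 10^(82.1/10) − 1.862e+07 = 1.436e+08, i.e. 81.57 dB(A).
So the CNC lathe must be reduced from 89.1 to 81.57 dB(A): IL = 7.53 dB.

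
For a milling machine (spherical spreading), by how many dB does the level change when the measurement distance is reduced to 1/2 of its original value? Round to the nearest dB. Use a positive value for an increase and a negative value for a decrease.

+6 dB

Point-source spreading: ΔL = −20·log₁₀(r₂/r₁).
ΔL = −20·log₁₀(0.5) = +6.02 dB.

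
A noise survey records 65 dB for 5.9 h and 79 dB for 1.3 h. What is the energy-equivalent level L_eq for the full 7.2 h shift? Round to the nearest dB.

L_eq = 10·log₁₀[(1/T)·Σ tᵢ·10^(Lᵢ/10)] with T = 7.2 h.
Σ tᵢ·10^(Lᵢ/10) = 5.9·10^(65/10) + 1.3·10^(79/10) = 1.219e+08.
L_eq = 10·log₁₀(1.219e+08/7.2) = 72.29 dB.

72 dB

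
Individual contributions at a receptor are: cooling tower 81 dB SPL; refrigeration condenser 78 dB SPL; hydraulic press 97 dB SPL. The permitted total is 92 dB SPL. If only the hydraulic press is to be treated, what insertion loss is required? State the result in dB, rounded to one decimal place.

5.6 dB

The untreated sources together contribute 10^(81/10) + 10^(78/10) = 1.890e+08, i.e. 82.76 dB SPL.
The limit corresponds to 10^(92/10) = 1.585e+09; subtracting the fixed part leaves 1.396e+09 for the hydraulic press, i.e. 91.45 dB SPL.
Required insertion loss = 97 − 91.45 = 5.55 dB.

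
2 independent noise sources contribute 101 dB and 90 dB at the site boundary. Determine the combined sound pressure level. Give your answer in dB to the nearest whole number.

101 dB

For uncorrelated sources the intensities add, so convert each level to linear form, sum, and take 10·log₁₀ of the total.
Σ 10^(L/10) = 10^(101/10) + 10^(90/10) = 1.359e+10.
L_total = 10·log₁₀(1.359e+10) = 101.33 dB.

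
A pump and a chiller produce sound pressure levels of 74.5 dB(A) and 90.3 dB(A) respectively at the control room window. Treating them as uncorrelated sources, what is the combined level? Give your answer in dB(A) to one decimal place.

90.4 dB(A)

For uncorrelated sources the intensities add, so convert each level to linear form, sum, and take 10·log₁₀ of the total.
Σ 10^(L/10) = 10^(74.5/10) + 10^(90.3/10) = 1.100e+09.
L_total = 10·log₁₀(1.100e+09) = 90.41 dB(A).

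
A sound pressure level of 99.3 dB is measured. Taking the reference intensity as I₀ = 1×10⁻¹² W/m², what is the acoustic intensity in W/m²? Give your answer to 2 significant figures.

I = I₀·10^(L/10) = 10⁻¹² × 10^(99.3/10) = 10^(-2.070).

0.0085 W/m²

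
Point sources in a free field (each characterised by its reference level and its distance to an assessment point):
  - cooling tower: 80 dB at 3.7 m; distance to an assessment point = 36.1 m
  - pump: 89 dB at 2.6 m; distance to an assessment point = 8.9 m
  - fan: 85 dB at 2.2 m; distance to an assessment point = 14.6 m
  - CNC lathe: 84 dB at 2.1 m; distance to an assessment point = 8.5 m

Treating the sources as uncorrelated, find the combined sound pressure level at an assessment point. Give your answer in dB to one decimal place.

First find each source's level at the receiver (point-source: −20·log₁₀(r/r_ref)), then combine on an intensity basis.
cooling tower: 80 − 20·log₁₀(36.1/3.7) = 80 − 19.79 = 60.21 dB.
pump: 89 − 20·log₁₀(8.9/2.6) = 89 − 10.69 = 78.31 dB.
fan: 85 − 20·log₁₀(14.6/2.2) = 85 − 16.44 = 68.56 dB.
CNC lathe: 84 − 20·log₁₀(8.5/2.1) = 84 − 12.14 = 71.86 dB.
Σ 10^(L/10) = 9.135e+07 → L_total = 10·log₁₀(9.135e+07) = 79.61 dB.

79.6 dB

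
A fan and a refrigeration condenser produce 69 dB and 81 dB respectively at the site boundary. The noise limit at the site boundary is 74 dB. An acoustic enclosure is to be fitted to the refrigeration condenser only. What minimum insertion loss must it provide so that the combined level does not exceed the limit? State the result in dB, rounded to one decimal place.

8.7 dB

Everything except the refrigeration condenser sums to 10^(69/10) = 7.943e+06 in linear terms, 69.00 dB.
To meet 74 dB overall, the treated refrigeration condenser may contribute at most 10^(74/10) − 7.943e+06 = 1.718e+07, i.e. 72.35 dB.
So the refrigeration condenser must be reduced from 81 to 72.35 dB: IL = 8.65 dB.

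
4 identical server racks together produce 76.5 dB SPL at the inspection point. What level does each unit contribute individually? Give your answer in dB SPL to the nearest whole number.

For N identical incoherent sources L_total = L₁ + 10·log₁₀ N, so L₁ = 76.5 − 10·log₁₀(4) = 76.5 − 6.021.

70 dB SPL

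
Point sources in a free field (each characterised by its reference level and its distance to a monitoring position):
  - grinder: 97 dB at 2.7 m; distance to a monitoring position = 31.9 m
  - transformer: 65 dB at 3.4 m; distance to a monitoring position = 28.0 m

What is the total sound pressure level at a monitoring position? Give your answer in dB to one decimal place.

75.6 dB

First find each source's level at the receiver (point-source: −20·log₁₀(r/r_ref)), then combine on an intensity basis.
grinder: 97 − 20·log₁₀(31.9/2.7) = 97 − 21.45 = 75.55 dB.
transformer: 65 − 20·log₁₀(28.0/3.4) = 65 − 18.31 = 46.69 dB.
Σ 10^(L/10) = 3.595e+07 → L_total = 10·log₁₀(3.595e+07) = 75.56 dB.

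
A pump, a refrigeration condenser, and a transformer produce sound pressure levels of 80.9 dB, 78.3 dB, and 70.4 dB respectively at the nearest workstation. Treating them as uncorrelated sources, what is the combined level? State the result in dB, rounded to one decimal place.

83.0 dB

Incoherent sources combine by intensity addition: L_total = 10·log₁₀(Σ 10^(L_i/10)).
Σ 10^(L/10) = 10^(80.9/10) + 10^(78.3/10) + 10^(70.4/10) = 2.016e+08.
L_total = 10·log₁₀(2.016e+08) = 83.04 dB.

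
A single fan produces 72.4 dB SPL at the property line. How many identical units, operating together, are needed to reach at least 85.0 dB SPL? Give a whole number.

19

Need L₁ + 10·log₁₀ N ≥ 85.0, i.e. log₁₀ N ≥ 1.26.
N ≥ 10^(12.6/10) = 18.197, so N = 19.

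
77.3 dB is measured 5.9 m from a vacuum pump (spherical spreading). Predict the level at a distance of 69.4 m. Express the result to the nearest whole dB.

56 dB

For a point source, L₂ = L₁ − 20·log₁₀(r₂/r₁).
L₂ = 77.3 − 20·log₁₀(69.4/5.9) = 77.3 − 21.410 = 55.89 dB.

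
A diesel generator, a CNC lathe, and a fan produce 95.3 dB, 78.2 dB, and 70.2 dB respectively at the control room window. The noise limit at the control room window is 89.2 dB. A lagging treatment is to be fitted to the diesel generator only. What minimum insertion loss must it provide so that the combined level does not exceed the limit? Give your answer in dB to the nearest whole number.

Fixed contribution from the other sources: Σ 10^(L/10) = 10^(78.2/10) + 10^(70.2/10) = 7.654e+07 (78.84 dB).
The limit corresponds to 10^(89.2/10) = 8.318e+08; subtracting the fixed part leaves 7.552e+08 for the diesel generator, i.e. 88.78 dB.
So the diesel generator must be reduced from 95.3 to 88.78 dB: IL = 6.52 dB.

7 dB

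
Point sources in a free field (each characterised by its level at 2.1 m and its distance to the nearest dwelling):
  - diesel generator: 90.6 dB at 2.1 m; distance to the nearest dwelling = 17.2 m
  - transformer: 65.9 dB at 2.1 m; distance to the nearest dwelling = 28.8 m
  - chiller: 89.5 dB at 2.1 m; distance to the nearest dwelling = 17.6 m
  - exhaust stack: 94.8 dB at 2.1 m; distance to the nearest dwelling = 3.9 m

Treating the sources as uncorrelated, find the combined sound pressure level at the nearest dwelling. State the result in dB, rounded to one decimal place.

Apply inverse-square spreading to bring every level to the receiver, then sum 10^(L/10).
diesel generator: 90.6 − 20·log₁₀(17.2/2.1) = 90.6 − 18.27 = 72.33 dB.
transformer: 65.9 − 20·log₁₀(28.8/2.1) = 65.9 − 22.74 = 43.16 dB.
chiller: 89.5 − 20·log₁₀(17.6/2.1) = 89.5 − 18.47 = 71.03 dB.
exhaust stack: 94.8 − 20·log₁₀(3.9/2.1) = 94.8 − 5.38 = 89.42 dB.
Σ 10^(L/10) = 9.054e+08 → L_total = 10·log₁₀(9.054e+08) = 89.57 dB.

89.6 dB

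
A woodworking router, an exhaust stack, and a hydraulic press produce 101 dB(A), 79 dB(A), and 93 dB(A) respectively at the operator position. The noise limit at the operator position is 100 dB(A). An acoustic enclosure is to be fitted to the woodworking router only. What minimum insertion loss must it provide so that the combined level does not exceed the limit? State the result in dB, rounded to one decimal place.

2.0 dB

Fixed contribution from the other sources: Σ 10^(L/10) = 10^(79/10) + 10^(93/10) = 2.075e+09 (93.17 dB(A)).
To meet 100 dB(A) overall, the treated woodworking router may contribute at most 10^(100/10) − 2.075e+09 = 7.925e+09, i.e. 98.99 dB(A).
So the woodworking router must be reduced from 101 to 98.99 dB(A): IL = 2.01 dB.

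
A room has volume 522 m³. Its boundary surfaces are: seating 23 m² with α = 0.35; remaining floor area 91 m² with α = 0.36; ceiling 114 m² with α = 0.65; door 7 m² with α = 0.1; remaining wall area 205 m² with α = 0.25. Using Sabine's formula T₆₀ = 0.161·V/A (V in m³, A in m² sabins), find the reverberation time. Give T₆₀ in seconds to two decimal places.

Total absorption A = 23·0.35 + 91·0.36 + 114·0.65 + 7·0.1 + 205·0.25 = 166.86 m² sabins.
T₆₀ = 0.161 × 522 / 166.86 = 0.504 s.

0.50 s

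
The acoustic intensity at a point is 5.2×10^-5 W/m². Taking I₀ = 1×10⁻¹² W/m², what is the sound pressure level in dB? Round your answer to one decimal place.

77.2 dB

Dividing by I₀ shifts the exponent by 12: I/I₀ = 5.2×10^7.
L = 10·(0.7160 + 7) = 77.16 dB.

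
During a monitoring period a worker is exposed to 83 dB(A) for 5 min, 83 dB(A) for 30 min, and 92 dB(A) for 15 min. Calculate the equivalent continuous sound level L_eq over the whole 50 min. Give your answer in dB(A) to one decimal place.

87.9 dB(A)

L_eq = 10·log₁₀[(1/T)·Σ tᵢ·10^(Lᵢ/10)] with T = 50 min.
Σ tᵢ·10^(Lᵢ/10) = 5·10^(83/10) + 30·10^(83/10) + 15·10^(92/10) = 3.076e+10.
L_eq = 10·log₁₀(3.076e+10/50) = 87.89 dB(A).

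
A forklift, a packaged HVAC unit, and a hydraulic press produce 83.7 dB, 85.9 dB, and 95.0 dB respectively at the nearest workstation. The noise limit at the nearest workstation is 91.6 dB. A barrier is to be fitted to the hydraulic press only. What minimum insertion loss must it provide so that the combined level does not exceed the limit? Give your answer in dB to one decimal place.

Everything except the hydraulic press sums to 10^(83.7/10) + 10^(85.9/10) = 6.235e+08 in linear terms, 87.95 dB.
The limit corresponds to 10^(91.6/10) = 1.445e+09; subtracting the fixed part leaves 8.220e+08 for the hydraulic press, i.e. 89.15 dB.
Required insertion loss = 95.0 − 89.15 = 5.85 dB.

5.9 dB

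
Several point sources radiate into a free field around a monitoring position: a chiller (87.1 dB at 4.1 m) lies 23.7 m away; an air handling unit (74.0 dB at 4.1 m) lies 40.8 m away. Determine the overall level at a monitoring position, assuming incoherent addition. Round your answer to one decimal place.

Propagate each source to the receiver with L = L_ref − 20·log₁₀(r/r_ref), then add intensities.
chiller: 87.1 − 20·log₁₀(23.7/4.1) = 87.1 − 15.24 = 71.86 dB.
air handling unit: 74.0 − 20·log₁₀(40.8/4.1) = 74.0 − 19.96 = 54.04 dB.
Σ 10^(L/10) = 1.560e+07 → L_total = 10·log₁₀(1.560e+07) = 71.93 dB.

71.9 dB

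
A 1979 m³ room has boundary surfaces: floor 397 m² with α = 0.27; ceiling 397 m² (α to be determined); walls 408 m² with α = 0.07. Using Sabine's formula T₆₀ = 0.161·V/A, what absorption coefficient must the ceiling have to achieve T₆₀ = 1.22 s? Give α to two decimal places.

Required total absorption A = 0.161·1979/1.22 = 261.16 m².
Absorption from the other surfaces = 397·0.27 + 408·0.07 = 135.75 m², so the ceiling must supply 125.41 m² over 397 m².
α = 125.41/397 = 0.316.

0.32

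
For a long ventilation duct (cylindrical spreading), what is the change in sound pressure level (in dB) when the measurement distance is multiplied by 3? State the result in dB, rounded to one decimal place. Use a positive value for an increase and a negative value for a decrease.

-4.8 dB

A line source loses 3 dB per doubling of distance; generally ΔL = −10·log₁₀(r₂/r₁).
ΔL = −10·log₁₀(3) = -4.77 dB.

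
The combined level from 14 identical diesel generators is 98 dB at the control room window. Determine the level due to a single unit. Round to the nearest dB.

87 dB

Dividing the total intensity by 14 lowers the level by 10·log₁₀ 14 = 11.461 dB: L₁ = 98 − 11.461.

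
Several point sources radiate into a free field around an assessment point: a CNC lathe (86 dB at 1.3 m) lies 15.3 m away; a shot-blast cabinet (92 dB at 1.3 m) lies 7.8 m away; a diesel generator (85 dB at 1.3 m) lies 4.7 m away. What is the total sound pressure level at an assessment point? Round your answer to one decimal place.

78.5 dB

Apply inverse-square spreading to bring every level to the receiver, then sum 10^(L/10).
CNC lathe: 86 − 20·log₁₀(15.3/1.3) = 86 − 21.41 = 64.59 dB.
shot-blast cabinet: 92 − 20·log₁₀(7.8/1.3) = 92 − 15.56 = 76.44 dB.
diesel generator: 85 − 20·log₁₀(4.7/1.3) = 85 − 11.16 = 73.84 dB.
Σ 10^(L/10) = 7.109e+07 → L_total = 10·log₁₀(7.109e+07) = 78.52 dB.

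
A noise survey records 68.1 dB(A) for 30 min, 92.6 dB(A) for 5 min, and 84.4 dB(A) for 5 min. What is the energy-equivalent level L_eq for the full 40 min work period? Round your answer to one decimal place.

84.3 dB(A)

Weight each interval's intensity by its duration and average over T = 40 min:
Σ tᵢ·10^(Lᵢ/10) = 30·10^(68.1/10) + 5·10^(92.6/10) + 5·10^(84.4/10) = 1.067e+10.
L_eq = 10·log₁₀(1.067e+10/40) = 84.26 dB(A).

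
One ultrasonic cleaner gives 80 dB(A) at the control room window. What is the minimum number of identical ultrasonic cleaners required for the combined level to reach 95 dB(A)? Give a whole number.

Need L₁ + 10·log₁₀ N ≥ 95, i.e. log₁₀ N ≥ 1.50.
N ≥ 10^(15.0/10) = 31.623, so N = 32.

32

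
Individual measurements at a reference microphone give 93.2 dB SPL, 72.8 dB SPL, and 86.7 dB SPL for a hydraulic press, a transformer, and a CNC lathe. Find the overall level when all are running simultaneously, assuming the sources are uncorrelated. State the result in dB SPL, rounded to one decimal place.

94.1 dB SPL

For uncorrelated sources the intensities add, so convert each level to linear form, sum, and take 10·log₁₀ of the total.
Σ 10^(L/10) = 10^(93.2/10) + 10^(72.8/10) + 10^(86.7/10) = 2.576e+09.
L_total = 10·log₁₀(2.576e+09) = 94.11 dB SPL.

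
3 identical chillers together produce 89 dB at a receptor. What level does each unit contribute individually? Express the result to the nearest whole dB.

For N identical incoherent sources L_total = L₁ + 10·log₁₀ N, so L₁ = 89 − 10·log₁₀(3) = 89 − 4.771.

84 dB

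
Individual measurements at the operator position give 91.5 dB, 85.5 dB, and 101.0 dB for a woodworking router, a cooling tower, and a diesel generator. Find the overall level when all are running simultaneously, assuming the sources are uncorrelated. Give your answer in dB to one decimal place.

Incoherent sources combine by intensity addition: L_total = 10·log₁₀(Σ 10^(L_i/10)).
Σ 10^(L/10) = 10^(91.5/10) + 10^(85.5/10) + 10^(101.0/10) = 1.436e+10.
L_total = 10·log₁₀(1.436e+10) = 101.57 dB.

101.6 dB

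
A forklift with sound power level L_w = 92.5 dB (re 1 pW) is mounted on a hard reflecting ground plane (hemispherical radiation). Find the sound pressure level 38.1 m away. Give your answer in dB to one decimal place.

52.9 dB

Free-field hemispherical radiation: L_p = L_w − 10·log₁₀(2π·r²), r = 38.1 m.
2π·r² = 9121 m², 10·log₁₀ of that is 39.600 dB.
L_p = 92.5 − 39.600 = 52.90 dB.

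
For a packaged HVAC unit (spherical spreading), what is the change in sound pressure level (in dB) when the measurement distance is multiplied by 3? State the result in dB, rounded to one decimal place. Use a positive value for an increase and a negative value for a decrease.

-9.5 dB

With spherical spreading the level changes by −20·log₁₀(r₂/r₁).
ΔL = −20·log₁₀(3) = -9.54 dB.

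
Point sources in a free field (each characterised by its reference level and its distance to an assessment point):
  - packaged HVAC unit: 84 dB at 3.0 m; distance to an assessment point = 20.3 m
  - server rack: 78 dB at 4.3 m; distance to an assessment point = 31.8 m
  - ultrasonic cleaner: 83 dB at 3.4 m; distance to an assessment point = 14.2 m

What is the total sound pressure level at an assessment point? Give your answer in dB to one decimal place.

Propagate each source to the receiver with L = L_ref − 20·log₁₀(r/r_ref), then add intensities.
packaged HVAC unit: 84 − 20·log₁₀(20.3/3.0) = 84 − 16.61 = 67.39 dB.
server rack: 78 − 20·log₁₀(31.8/4.3) = 78 − 17.38 = 60.62 dB.
ultrasonic cleaner: 83 − 20·log₁₀(14.2/3.4) = 83 − 12.42 = 70.58 dB.
Σ 10^(L/10) = 1.808e+07 → L_total = 10·log₁₀(1.808e+07) = 72.57 dB.

72.6 dB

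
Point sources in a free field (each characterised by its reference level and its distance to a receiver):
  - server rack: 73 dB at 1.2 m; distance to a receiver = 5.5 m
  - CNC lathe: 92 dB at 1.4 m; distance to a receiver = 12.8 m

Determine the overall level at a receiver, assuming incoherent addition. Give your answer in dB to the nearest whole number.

First find each source's level at the receiver (point-source: −20·log₁₀(r/r_ref)), then combine on an intensity basis.
server rack: 73 − 20·log₁₀(5.5/1.2) = 73 − 13.22 = 59.78 dB.
CNC lathe: 92 − 20·log₁₀(12.8/1.4) = 92 − 19.22 = 72.78 dB.
Σ 10^(L/10) = 1.991e+07 → L_total = 10·log₁₀(1.991e+07) = 72.99 dB.

73 dB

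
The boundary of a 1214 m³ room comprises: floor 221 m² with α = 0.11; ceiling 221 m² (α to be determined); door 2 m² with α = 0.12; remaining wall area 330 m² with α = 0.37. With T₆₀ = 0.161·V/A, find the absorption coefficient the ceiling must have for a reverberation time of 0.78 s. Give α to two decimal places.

0.47

Required total absorption A = 0.161·1214/0.78 = 250.58 m².
Absorption from the other surfaces = 221·0.11 + 2·0.12 + 330·0.37 = 146.65 m², so the ceiling must supply 103.93 m² over 221 m².
α = 103.93/221 = 0.470.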